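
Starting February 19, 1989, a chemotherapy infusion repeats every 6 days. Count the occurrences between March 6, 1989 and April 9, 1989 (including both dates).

6

Occurrences land 6·i days after February 19, 1989 for i = 0, 1, 2, …
March 6, 1989 is 15 days after the start; 15 ÷ 6 = 2 remainder 3; since the remainder is 3, round up to i = 3. First occurrence in the window: #4 on March 9, 1989 (3×6 = 18 days in).
April 9, 1989 is 49 days after the start; 49 ÷ 6 = 8 remainder 1. Last occurrence in the window: #9 on April 8, 1989.
Occurrences #4 through #9: 6 in total.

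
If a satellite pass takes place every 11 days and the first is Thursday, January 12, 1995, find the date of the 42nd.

The 42nd occurrence is 41 intervals after the first: 41 × 11 = 451 days after January 12, 1995.
January has 31 days — 19 days to the end of January leaves 432.
From end of January to end of 1995 is 334 days (98 left).
January has 31 days (67 left).
February has 29 days (38 left).
March has 31 days (7 left).
7 days into April → April 7, 1996.

April 7, 1996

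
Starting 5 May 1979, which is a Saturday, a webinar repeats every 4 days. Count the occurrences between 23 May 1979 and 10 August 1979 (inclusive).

Occurrences land 4·i days after 5 May 1979 for i = 0, 1, 2, …
23 May 1979 is 18 days after the start; 18 ÷ 4 = 4 remainder 2; since the remainder is 2, round up to i = 5. First occurrence in the window: #6 on 25 May 1979 (5×4 = 20 days in).
10 August 1979 is 97 days after the start; 97 ÷ 4 = 24 remainder 1. Last occurrence in the window: #25 on 9 August 1979.
Occurrences #6 through #25: 20 in total.

20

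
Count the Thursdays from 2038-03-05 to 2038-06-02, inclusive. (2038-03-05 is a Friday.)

12

2038-03-05 is a Friday; the first Thursday on or after it is 2038-03-11 (6 days later).
From 2038-03-11 to 2038-06-02: 20 + 30 + 31 + 2 = 83 days (rest of March, April, May, June).
83 ÷ 7 = 11 full weeks with remainder 6, so 11 more Thursdays after the first → 12.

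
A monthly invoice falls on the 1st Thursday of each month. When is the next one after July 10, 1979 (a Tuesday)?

August 2, 1979

July 1979 starts on a Sunday, so its 1st Thursday is July 5, 1979 (4 days in).
That is not after July 10, 1979, so look at August 1979.
August 1979 starts on a Wednesday, so its 1st Thursday is August 2, 1979 (1 day in).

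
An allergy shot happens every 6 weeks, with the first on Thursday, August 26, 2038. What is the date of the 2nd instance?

October 7, 2038

The 2nd occurrence is 1 interval after the first: 1 × 42 = 42 days after August 26, 2038.
August has 31 days — 5 days to the end of August leaves 37.
September has 30 days (7 left).
7 days into October → October 7, 2038.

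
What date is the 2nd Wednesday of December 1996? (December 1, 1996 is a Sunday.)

1996-12-11

December 1996 begins on a Sunday, so the first Wednesday is December 4 (3 days later).
The 2nd Wednesday is 1 weeks later: 4 + 7 = 11.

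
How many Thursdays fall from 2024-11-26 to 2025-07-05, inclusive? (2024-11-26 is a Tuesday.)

2024-11-26 is a Tuesday; the first Thursday on or after it is 2024-11-28 (2 days later).
From 2024-11-28 to 2025-07-05: 2 + 31 + 31 + 28 + 31 + 30 + 31 + 30 + 5 = 219 days (rest of November, December, January, February, March, April, May, June, July).
219 ÷ 7 = 31 full weeks with remainder 2, so 31 more Thursdays after the first → 32.

32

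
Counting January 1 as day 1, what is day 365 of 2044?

Jan has 31 days (365 − 31 = 334 remain).
Feb has 29 days (334 − 29 = 305 remain).
Mar has 31 days (305 − 31 = 274 remain).
Apr has 30 days (274 − 30 = 244 remain).
May has 31 days (244 − 31 = 213 remain).
Jun has 30 days (213 − 30 = 183 remain).
Jul has 31 days (183 − 31 = 152 remain).
Aug has 31 days (152 − 31 = 121 remain).
Sep has 30 days (121 − 30 = 91 remain).
Oct has 31 days (91 − 31 = 60 remain).
Nov has 30 days (60 − 30 = 30 remain).
30 into Dec → Dec 30.

Dec 30, 2044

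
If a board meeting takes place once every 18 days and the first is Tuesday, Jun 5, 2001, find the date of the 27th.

Sep 16, 2002

The 27th occurrence is 26 intervals after the first: 26 × 18 = 468 days after Jun 5, 2001.
Jun has 30 days — 25 days to the end of Jun leaves 443.
From end of Jun to end of 2001 is 184 days (259 left).
Jan has 31 days (228 left).
Feb has 28 days (200 left).
Mar has 31 days (169 left).
Apr has 30 days (139 left).
May has 31 days (108 left).
Jun has 30 days (78 left).
Jul has 31 days (47 left).
Aug has 31 days (16 left).
16 days into Sep → Sep 16, 2002.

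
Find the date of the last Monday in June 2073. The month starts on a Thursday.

June 2073 begins on a Thursday, so the first Monday is June 5 (4 days later).
June 2073 has 30 days. Adding weeks: 5, 12, 19, 26 — the last one ≤ 30 is the 26th.

2073-06-26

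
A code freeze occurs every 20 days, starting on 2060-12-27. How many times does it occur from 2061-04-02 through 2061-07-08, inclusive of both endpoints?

Occurrences land 20·i days after 2060-12-27 for i = 0, 1, 2, …
2061-04-02 is 96 days after the start; 96 ÷ 20 = 4 remainder 16; since the remainder is 16, round up to i = 5. First occurrence in the window: #6 on 2061-04-06 (5×20 = 100 days in).
2061-07-08 is 193 days after the start; 193 ÷ 20 = 9 remainder 13. Last occurrence in the window: #10 on 2061-06-25.
Occurrences #6 through #10: 5 in total.

5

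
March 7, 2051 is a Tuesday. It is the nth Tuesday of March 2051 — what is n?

Day 7 falls in week ⌈7/7⌉ of the month.
Days 1–7 hold the 1st Tuesday, 8–14 the 2nd, 15–21 the 3rd, 22–28 the 4th, 29–31 the 5th.
7 is in the range for the 1st.

1st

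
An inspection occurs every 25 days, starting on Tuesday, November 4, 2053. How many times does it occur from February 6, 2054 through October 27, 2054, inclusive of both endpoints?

Occurrences land 25·i days after November 4, 2053 for i = 0, 1, 2, …
February 6, 2054 is 94 days after the start; 94 ÷ 25 = 3 remainder 19; since the remainder is 19, round up to i = 4. First occurrence in the window: #5 on February 12, 2054 (4×25 = 100 days in).
October 27, 2054 is 357 days after the start; 357 ÷ 25 = 14 remainder 7. Last occurrence in the window: #15 on October 20, 2054.
Occurrences #5 through #15: 11 in total.

11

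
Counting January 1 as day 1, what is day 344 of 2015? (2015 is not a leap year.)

January has 31 days (344 − 31 = 313 remain).
February has 28 days (313 − 28 = 285 remain).
March has 31 days (285 − 31 = 254 remain).
April has 30 days (254 − 30 = 224 remain).
May has 31 days (224 − 31 = 193 remain).
June has 30 days (193 − 30 = 163 remain).
July has 31 days (163 − 31 = 132 remain).
August has 31 days (132 − 31 = 101 remain).
September has 30 days (101 − 30 = 71 remain).
October has 31 days (71 − 31 = 40 remain).
November has 30 days (40 − 30 = 10 remain).
10 into December → December 10.

10 December 2015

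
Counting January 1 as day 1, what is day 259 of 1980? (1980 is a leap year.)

January has 31 days (259 − 31 = 228 remain).
February has 29 days (228 − 29 = 199 remain).
March has 31 days (199 − 31 = 168 remain).
April has 30 days (168 − 30 = 138 remain).
May has 31 days (138 − 31 = 107 remain).
June has 30 days (107 − 30 = 77 remain).
July has 31 days (77 − 31 = 46 remain).
August has 31 days (46 − 31 = 15 remain).
15 into September → September 15.

September 15, 1980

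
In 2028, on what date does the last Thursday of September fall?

September 2028 begins on a Friday, so the first Thursday is September 7 (6 days later).
September 2028 has 30 days. Adding weeks: 7, 14, 21, 28 — the last one ≤ 30 is the 28th.

28 September 2028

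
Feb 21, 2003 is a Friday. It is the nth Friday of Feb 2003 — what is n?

Day 21 falls in week ⌈21/7⌉ of the month.
Days 1–7 hold the 1st Friday, 8–14 the 2nd, 15–21 the 3rd, 22–28 the 4th, 29–31 the 5th.
21 is in the range for the 3rd.

3rd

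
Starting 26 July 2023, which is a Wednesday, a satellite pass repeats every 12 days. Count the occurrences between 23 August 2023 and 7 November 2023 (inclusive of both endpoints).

6

Occurrences land 12·i days after 26 July 2023 for i = 0, 1, 2, …
23 August 2023 is 28 days after the start; 28 ÷ 12 = 2 remainder 4; since the remainder is 4, round up to i = 3. First occurrence in the window: #4 on 31 August 2023 (3×12 = 36 days in).
7 November 2023 is 104 days after the start; 104 ÷ 12 = 8 remainder 8. Last occurrence in the window: #9 on 30 October 2023.
Occurrences #4 through #9: 6 in total.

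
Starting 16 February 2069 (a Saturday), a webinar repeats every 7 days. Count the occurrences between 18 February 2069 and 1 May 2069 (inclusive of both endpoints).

10

Occurrences land 7·i days after 16 February 2069 for i = 0, 1, 2, …
18 February 2069 is 2 days after the start; 2 ÷ 7 = 0 remainder 2; since the remainder is 2, round up to i = 1. First occurrence in the window: #2 on 23 February 2069 (1×7 = 7 days in).
1 May 2069 is 74 days after the start; 74 ÷ 7 = 10 remainder 4. Last occurrence in the window: #11 on 27 April 2069.
Occurrences #2 through #11: 10 in total.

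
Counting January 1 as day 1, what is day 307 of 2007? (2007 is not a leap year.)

Nov 3, 2007

Jan has 31 days (307 − 31 = 276 remain).
Feb has 28 days (276 − 28 = 248 remain).
Mar has 31 days (248 − 31 = 217 remain).
Apr has 30 days (217 − 30 = 187 remain).
May has 31 days (187 − 31 = 156 remain).
Jun has 30 days (156 − 30 = 126 remain).
Jul has 31 days (126 − 31 = 95 remain).
Aug has 31 days (95 − 31 = 64 remain).
Sep has 30 days (64 − 30 = 34 remain).
Oct has 31 days (34 − 31 = 3 remain).
3 into Nov → Nov 3.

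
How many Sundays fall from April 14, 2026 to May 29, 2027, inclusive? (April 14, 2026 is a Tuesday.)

April 14, 2026 is a Tuesday; the first Sunday on or after it is April 19, 2026 (5 days later).
From April 19, 2026 to May 29, 2027: 256 + 149 = 405 days (rest of 2026, to May 29, 2027 in 2027).
405 ÷ 7 = 57 full weeks with remainder 6, so 57 more Sundays after the first → 58.

58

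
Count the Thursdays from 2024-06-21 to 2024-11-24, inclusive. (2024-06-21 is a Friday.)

2024-06-21 is a Friday; the first Thursday on or after it is 2024-06-27 (6 days later).
From 2024-06-27 to 2024-11-24: 3 + 31 + 31 + 30 + 31 + 24 = 150 days (rest of June, July, August, September, October, November).
150 ÷ 7 = 21 full weeks with remainder 3, so 21 more Thursdays after the first → 22.

22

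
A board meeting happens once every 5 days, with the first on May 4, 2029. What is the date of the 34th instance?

October 16, 2029

The 34th occurrence is 33 intervals after the first: 33 × 5 = 165 days after May 4, 2029.
May has 31 days — 27 days to the end of May leaves 138.
June has 30 days (108 left).
July has 31 days (77 left).
August has 31 days (46 left).
September has 30 days (16 left).
16 days into October → October 16, 2029.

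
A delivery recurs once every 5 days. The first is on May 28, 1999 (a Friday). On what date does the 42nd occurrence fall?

Dec 19, 1999

The 42nd occurrence is 41 intervals after the first: 41 × 5 = 205 days after May 28, 1999.
May has 31 days — 3 days to the end of May leaves 202.
Jun has 30 days (172 left).
Jul has 31 days (141 left).
Aug has 31 days (110 left).
Sep has 30 days (80 left).
Oct has 31 days (49 left).
Nov has 30 days (19 left).
19 days into Dec → Dec 19, 1999.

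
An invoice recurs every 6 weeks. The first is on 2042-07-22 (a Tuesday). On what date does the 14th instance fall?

The 14th occurrence is 13 intervals after the first: 13 × 42 = 546 days after 2042-07-22.
July has 31 days — 9 days to the end of July leaves 537.
From end of July to end of 2042 is 153 days (384 left).
2043 has 365 days (19 left).
19 days into January → 2044-01-19.

2044-01-19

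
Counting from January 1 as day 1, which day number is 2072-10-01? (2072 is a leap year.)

Days in months before October: 31 + 29 + 31 + 30 + 31 + 30 + 31 + 31 + 30 = 274.
Plus 1 day into October → day 275.

275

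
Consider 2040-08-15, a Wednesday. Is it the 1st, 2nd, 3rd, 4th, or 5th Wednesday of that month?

Day 15 falls in week ⌈15/7⌉ of the month.
Days 1–7 hold the 1st Wednesday, 8–14 the 2nd, 15–21 the 3rd, 22–28 the 4th, 29–31 the 5th.
15 is in the range for the 3rd.

3rd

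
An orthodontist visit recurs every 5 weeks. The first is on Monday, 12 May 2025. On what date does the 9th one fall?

The 9th occurrence is 8 intervals after the first: 8 × 35 = 280 days after 12 May 2025.
May has 31 days — 19 days to the end of May leaves 261.
June has 30 days (231 left).
July has 31 days (200 left).
August has 31 days (169 left).
September has 30 days (139 left).
October has 31 days (108 left).
November has 30 days (78 left).
December has 31 days (47 left).
January has 31 days (16 left).
16 days into February → 16 February 2026.

16 February 2026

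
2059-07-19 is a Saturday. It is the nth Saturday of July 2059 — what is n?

Day 19 falls in week ⌈19/7⌉ of the month.
Days 1–7 hold the 1st Saturday, 8–14 the 2nd, 15–21 the 3rd, 22–28 the 4th, 29–31 the 5th.
19 is in the range for the 3rd.

3rd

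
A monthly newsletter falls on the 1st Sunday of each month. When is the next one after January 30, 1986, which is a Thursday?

January 1986 starts on a Wednesday, so its 1st Sunday is January 5, 1986 (4 days in).
That is not after January 30, 1986, so look at February 1986.
February 1986 starts on a Saturday, so its 1st Sunday is February 2, 1986 (1 day in).

February 2, 1986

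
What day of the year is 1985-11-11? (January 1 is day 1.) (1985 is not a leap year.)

Days in months before November: 31 + 28 + 31 + 30 + 31 + 30 + 31 + 31 + 30 + 31 = 304.
Plus 11 days into November → day 315.

315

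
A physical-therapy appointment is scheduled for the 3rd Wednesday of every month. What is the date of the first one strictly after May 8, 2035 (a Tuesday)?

May 16, 2035

May 2035 starts on a Tuesday; its first Wednesday is the 2nd, so the 3rd Wednesday is the 16th — May 16, 2035.
May 16, 2035 is after May 8, 2035, so that is the next one.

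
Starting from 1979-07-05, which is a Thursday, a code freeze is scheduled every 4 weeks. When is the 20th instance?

1980-12-18

The 20th occurrence is 19 intervals after the first: 19 × 28 = 532 days after 1979-07-05.
July has 31 days — 26 days to the end of July leaves 506.
From end of July to end of 1979 is 153 days (353 left).
January has 31 days (322 left).
February has 29 days (293 left).
March has 31 days (262 left).
April has 30 days (232 left).
May has 31 days (201 left).
June has 30 days (171 left).
July has 31 days (140 left).
August has 31 days (109 left).
September has 30 days (79 left).
October has 31 days (48 left).
November has 30 days (18 left).
18 days into December → 1980-12-18.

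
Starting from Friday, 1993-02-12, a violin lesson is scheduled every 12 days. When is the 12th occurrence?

1993-06-24

The 12th occurrence is 11 intervals after the first: 11 × 12 = 132 days after 1993-02-12.
February has 28 days — 16 days to the end of February leaves 116.
March has 31 days (85 left).
April has 30 days (55 left).
May has 31 days (24 left).
24 days into June → 1993-06-24.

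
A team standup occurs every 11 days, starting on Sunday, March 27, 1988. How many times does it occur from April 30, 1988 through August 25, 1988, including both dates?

10

Occurrences land 11·i days after March 27, 1988 for i = 0, 1, 2, …
April 30, 1988 is 34 days after the start; 34 ÷ 11 = 3 remainder 1; since the remainder is 1, round up to i = 4. First occurrence in the window: #5 on May 10, 1988 (4×11 = 44 days in).
August 25, 1988 is 151 days after the start; 151 ÷ 11 = 13 remainder 8. Last occurrence in the window: #14 on August 17, 1988.
Occurrences #5 through #14: 10 in total.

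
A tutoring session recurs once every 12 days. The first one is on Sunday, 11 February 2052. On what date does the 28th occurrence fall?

31 December 2052

The 28th occurrence is 27 intervals after the first: 27 × 12 = 324 days after 11 February 2052.
February has 29 days — 18 days to the end of February leaves 306.
March has 31 days (275 left).
April has 30 days (245 left).
May has 31 days (214 left).
June has 30 days (184 left).
July has 31 days (153 left).
August has 31 days (122 left).
September has 30 days (92 left).
October has 31 days (61 left).
November has 30 days (31 left).
31 days into December → 31 December 2052.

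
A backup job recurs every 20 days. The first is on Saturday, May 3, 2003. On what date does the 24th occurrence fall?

August 5, 2004

The 24th occurrence is 23 intervals after the first: 23 × 20 = 460 days after May 3, 2003.
May has 31 days — 28 days to the end of May leaves 432.
From end of May to end of 2003 is 214 days (218 left).
January has 31 days (187 left).
February has 29 days (158 left).
March has 31 days (127 left).
April has 30 days (97 left).
May has 31 days (66 left).
June has 30 days (36 left).
July has 31 days (5 left).
5 days into August → August 5, 2004.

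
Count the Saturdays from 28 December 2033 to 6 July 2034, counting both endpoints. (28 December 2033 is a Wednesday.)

28 December 2033 is a Wednesday; the first Saturday on or after it is 31 December 2033 (3 days later).
From 31 December 2033 to 6 July 2034: 0 + 31 + 28 + 31 + 30 + 31 + 30 + 6 = 187 days (rest of December, January, February, March, April, May, June, July).
187 ÷ 7 = 26 full weeks with remainder 5, so 26 more Saturdays after the first → 27.

27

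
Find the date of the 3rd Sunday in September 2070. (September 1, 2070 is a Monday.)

September 21, 2070

September 2070 begins on a Monday, so the first Sunday is September 7 (6 days later).
The 3rd Sunday is 2 weeks later: 7 + 14 = 21.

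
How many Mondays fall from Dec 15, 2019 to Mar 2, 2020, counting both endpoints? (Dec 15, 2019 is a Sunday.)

12

Dec 15, 2019 is a Sunday; the first Monday on or after it is Dec 16, 2019 (1 day later).
From Dec 16, 2019 to Mar 2, 2020: 15 + 31 + 29 + 2 = 77 days (rest of Dec, Jan, Feb, Mar).
77 ÷ 7 = 11 full weeks with remainder 0, so 11 more Mondays after the first → 12.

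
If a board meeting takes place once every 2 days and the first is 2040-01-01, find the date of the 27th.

The 27th occurrence is 26 intervals after the first: 26 × 2 = 52 days after 2040-01-01.
January has 31 days — 30 days to the end of January leaves 22.
22 days into February → 2040-02-22.

2040-02-22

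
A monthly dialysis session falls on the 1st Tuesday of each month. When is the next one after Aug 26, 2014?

Sep 2, 2014

Aug 2014 starts on a Friday, so its 1st Tuesday is Aug 5, 2014 (4 days in).
That is not after Aug 26, 2014, so look at Sep 2014.
Sep 2014 starts on a Monday, so its 1st Tuesday is Sep 2, 2014 (1 day in).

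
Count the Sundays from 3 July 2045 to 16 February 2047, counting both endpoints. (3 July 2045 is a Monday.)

3 July 2045 is a Monday; the first Sunday on or after it is 9 July 2045 (6 days later).
From 9 July 2045 to 16 February 2047: 175 + 365 + 47 = 587 days (rest of 2045, 2046, to 16 February 2047 in 2047).
587 ÷ 7 = 83 full weeks with remainder 6, so 83 more Sundays after the first → 84.

84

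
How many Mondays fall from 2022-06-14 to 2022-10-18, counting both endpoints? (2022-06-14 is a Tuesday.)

2022-06-14 is a Tuesday; the first Monday on or after it is 2022-06-20 (6 days later).
From 2022-06-20 to 2022-10-18: 10 + 31 + 31 + 30 + 18 = 120 days (rest of June, July, August, September, October).
120 ÷ 7 = 17 full weeks with remainder 1, so 17 more Mondays after the first → 18.

18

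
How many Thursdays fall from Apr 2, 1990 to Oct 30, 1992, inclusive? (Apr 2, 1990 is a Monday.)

Apr 2, 1990 is a Monday; the first Thursday on or after it is Apr 5, 1990 (3 days later).
From Apr 5, 1990 to Oct 30, 1992: 270 + 365 + 304 = 939 days (rest of 1990, 1991, to Oct 30, 1992 in 1992).
939 ÷ 7 = 134 full weeks with remainder 1, so 134 more Thursdays after the first → 135.

135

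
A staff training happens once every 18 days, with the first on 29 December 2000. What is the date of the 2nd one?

16 January 2001

The 2nd occurrence is 1 interval after the first: 1 × 18 = 18 days after 29 December 2000.
December has 31 days — 2 days to the end of December leaves 16.
16 days into January → 16 January 2001.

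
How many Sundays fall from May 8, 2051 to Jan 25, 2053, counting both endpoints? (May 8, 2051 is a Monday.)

89

May 8, 2051 is a Monday; the first Sunday on or after it is May 14, 2051 (6 days later).
From May 14, 2051 to Jan 25, 2053: 231 + 366 + 25 = 622 days (rest of 2051, 2052, to Jan 25, 2053 in 2053).
622 ÷ 7 = 88 full weeks with remainder 6, so 88 more Sundays after the first → 89.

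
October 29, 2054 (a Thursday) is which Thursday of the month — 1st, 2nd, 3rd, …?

Day 29 falls in week ⌈29/7⌉ of the month.
Days 1–7 hold the 1st Thursday, 8–14 the 2nd, 15–21 the 3rd, 22–28 the 4th, 29–31 the 5th.
29 is in the range for the 5th.

5th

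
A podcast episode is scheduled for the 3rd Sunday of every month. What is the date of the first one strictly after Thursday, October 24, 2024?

November 17, 2024

October 2024 starts on a Tuesday; its first Sunday is the 6th, so the 3rd Sunday is the 20th — October 20, 2024.
That is not after October 24, 2024, so look at November 2024.
November 2024 starts on a Friday; its first Sunday is the 3rd, so the 3rd Sunday is the 17th — November 17, 2024.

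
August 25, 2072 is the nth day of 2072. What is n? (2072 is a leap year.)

238

Days in months before August: 31 + 29 + 31 + 30 + 31 + 30 + 31 = 213.
Plus 25 days into August → day 238.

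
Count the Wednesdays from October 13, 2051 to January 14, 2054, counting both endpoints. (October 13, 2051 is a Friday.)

118

October 13, 2051 is a Friday; the first Wednesday on or after it is October 18, 2051 (5 days later).
From October 18, 2051 to January 14, 2054: 74 + 366 + 365 + 14 = 819 days (rest of 2051, 2052, 2053, to January 14, 2054 in 2054).
819 ÷ 7 = 117 full weeks with remainder 0, so 117 more Wednesdays after the first → 118.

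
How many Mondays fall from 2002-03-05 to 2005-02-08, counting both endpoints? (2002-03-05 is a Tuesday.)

153

2002-03-05 is a Tuesday; the first Monday on or after it is 2002-03-11 (6 days later).
From 2002-03-11 to 2005-02-08: 295 + 365 + 366 + 39 = 1065 days (rest of 2002, 2003, 2004, to 2005-02-08 in 2005).
1065 ÷ 7 = 152 full weeks with remainder 1, so 152 more Mondays after the first → 153.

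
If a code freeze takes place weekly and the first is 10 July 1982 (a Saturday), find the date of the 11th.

18 September 1982

The 11th occurrence is 10 intervals after the first: 10 × 7 = 70 days after 10 July 1982.
July has 31 days — 21 days to the end of July leaves 49.
August has 31 days (18 left).
18 days into September → 18 September 1982.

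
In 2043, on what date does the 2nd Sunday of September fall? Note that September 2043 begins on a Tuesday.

13 September 2043

September 2043 begins on a Tuesday, so the first Sunday is September 6 (5 days later).
The 2nd Sunday is 1 weeks later: 6 + 7 = 13.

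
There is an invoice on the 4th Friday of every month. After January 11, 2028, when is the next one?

January 2028 starts on a Saturday; its first Friday is the 7th, so the 4th Friday is the 28th — January 28, 2028.
January 28, 2028 is after January 11, 2028, so that is the next one.

January 28, 2028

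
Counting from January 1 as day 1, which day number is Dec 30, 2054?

364

Days in months before Dec: 31 + 28 + 31 + 30 + 31 + 30 + 31 + 31 + 30 + 31 + 30 = 334.
Plus 30 days into Dec → day 364.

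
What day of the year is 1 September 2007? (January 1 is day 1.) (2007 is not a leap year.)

Days in months before September: 31 + 28 + 31 + 30 + 31 + 30 + 31 + 31 = 243.
Plus 1 day into September → day 244.

244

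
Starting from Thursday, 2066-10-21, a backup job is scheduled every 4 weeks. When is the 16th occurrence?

2067-12-15

The 16th occurrence is 15 intervals after the first: 15 × 28 = 420 days after 2066-10-21.
October has 31 days — 10 days to the end of October leaves 410.
From end of October to end of 2066 is 61 days (349 left).
January has 31 days (318 left).
February has 28 days (290 left).
March has 31 days (259 left).
April has 30 days (229 left).
May has 31 days (198 left).
June has 30 days (168 left).
July has 31 days (137 left).
August has 31 days (106 left).
September has 30 days (76 left).
October has 31 days (45 left).
November has 30 days (15 left).
15 days into December → 2067-12-15.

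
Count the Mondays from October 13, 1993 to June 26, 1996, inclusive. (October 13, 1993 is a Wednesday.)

141

October 13, 1993 is a Wednesday; the first Monday on or after it is October 18, 1993 (5 days later).
From October 18, 1993 to June 26, 1996: 74 + 365 + 365 + 178 = 982 days (rest of 1993, 1994, 1995, to June 26, 1996 in 1996).
982 ÷ 7 = 140 full weeks with remainder 2, so 140 more Mondays after the first → 141.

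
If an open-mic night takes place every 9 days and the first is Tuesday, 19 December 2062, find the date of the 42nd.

23 December 2063

The 42nd occurrence is 41 intervals after the first: 41 × 9 = 369 days after 19 December 2062.
December has 31 days — 12 days to the end of December leaves 357.
January has 31 days (326 left).
February has 28 days (298 left).
March has 31 days (267 left).
April has 30 days (237 left).
May has 31 days (206 left).
June has 30 days (176 left).
July has 31 days (145 left).
August has 31 days (114 left).
September has 30 days (84 left).
October has 31 days (53 left).
November has 30 days (23 left).
23 days into December → 23 December 2063.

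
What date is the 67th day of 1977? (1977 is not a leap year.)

Jan has 31 days (67 − 31 = 36 remain).
Feb has 28 days (36 − 28 = 8 remain).
8 into Mar → Mar 8.

Mar 8, 1977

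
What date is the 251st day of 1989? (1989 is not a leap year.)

January has 31 days (251 − 31 = 220 remain).
February has 28 days (220 − 28 = 192 remain).
March has 31 days (192 − 31 = 161 remain).
April has 30 days (161 − 30 = 131 remain).
May has 31 days (131 − 31 = 100 remain).
June has 30 days (100 − 30 = 70 remain).
July has 31 days (70 − 31 = 39 remain).
August has 31 days (39 − 31 = 8 remain).
8 into September → September 8.

8 September 1989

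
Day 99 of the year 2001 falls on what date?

January has 31 days (99 − 31 = 68 remain).
February has 28 days (68 − 28 = 40 remain).
March has 31 days (40 − 31 = 9 remain).
9 into April → April 9.

April 9, 2001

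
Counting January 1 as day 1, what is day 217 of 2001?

5 August 2001

January has 31 days (217 − 31 = 186 remain).
February has 28 days (186 − 28 = 158 remain).
March has 31 days (158 − 31 = 127 remain).
April has 30 days (127 − 30 = 97 remain).
May has 31 days (97 − 31 = 66 remain).
June has 30 days (66 − 30 = 36 remain).
July has 31 days (36 − 31 = 5 remain).
5 into August → August 5.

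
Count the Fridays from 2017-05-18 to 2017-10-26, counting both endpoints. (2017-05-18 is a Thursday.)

2017-05-18 is a Thursday; the first Friday on or after it is 2017-05-19 (1 day later).
From 2017-05-19 to 2017-10-26: 12 + 30 + 31 + 31 + 30 + 26 = 160 days (rest of May, June, July, August, September, October).
160 ÷ 7 = 22 full weeks with remainder 6, so 22 more Fridays after the first → 23.

23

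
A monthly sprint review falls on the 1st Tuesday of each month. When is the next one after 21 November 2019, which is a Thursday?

November 2019 starts on a Friday, so its 1st Tuesday is 5 November 2019 (4 days in).
That is not after 21 November 2019, so look at December 2019.
December 2019 starts on a Sunday, so its 1st Tuesday is 3 December 2019 (2 days in).

3 December 2019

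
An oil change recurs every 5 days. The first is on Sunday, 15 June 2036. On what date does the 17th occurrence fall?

The 17th occurrence is 16 intervals after the first: 16 × 5 = 80 days after 15 June 2036.
June has 30 days — 15 days to the end of June leaves 65.
July has 31 days (34 left).
August has 31 days (3 left).
3 days into September → 3 September 2036.

3 September 2036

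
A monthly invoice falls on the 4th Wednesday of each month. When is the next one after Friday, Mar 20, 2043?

Mar 2043 starts on a Sunday; its first Wednesday is the 4th, so the 4th Wednesday is the 25th — Mar 25, 2043.
Mar 25, 2043 is after Mar 20, 2043, so that is the next one.

Mar 25, 2043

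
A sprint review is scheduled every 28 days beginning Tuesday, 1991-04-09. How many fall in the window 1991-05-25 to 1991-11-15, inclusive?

Occurrences land 28·i days after 1991-04-09 for i = 0, 1, 2, …
1991-05-25 is 46 days after the start; 46 ÷ 28 = 1 remainder 18; since the remainder is 18, round up to i = 2. First occurrence in the window: #3 on 1991-06-04 (2×28 = 56 days in).
1991-11-15 is 220 days after the start; 220 ÷ 28 = 7 remainder 24. Last occurrence in the window: #8 on 1991-10-22.
Occurrences #3 through #8: 6 in total.

6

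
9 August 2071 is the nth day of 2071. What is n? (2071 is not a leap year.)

221

Days in months before August: 31 + 28 + 31 + 30 + 31 + 30 + 31 = 212.
Plus 9 days into August → day 221.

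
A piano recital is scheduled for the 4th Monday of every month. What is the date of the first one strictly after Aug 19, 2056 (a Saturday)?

Aug 28, 2056

Aug 2056 starts on a Tuesday; its first Monday is the 7th, so the 4th Monday is the 28th — Aug 28, 2056.
Aug 28, 2056 is after Aug 19, 2056, so that is the next one.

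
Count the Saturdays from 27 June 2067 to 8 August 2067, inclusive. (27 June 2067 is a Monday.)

27 June 2067 is a Monday; the first Saturday on or after it is 2 July 2067 (5 days later).
From 2 July 2067 to 8 August 2067: 29 + 8 = 37 days (rest of July, August).
37 ÷ 7 = 5 full weeks with remainder 2, so 5 more Saturdays after the first → 6.

6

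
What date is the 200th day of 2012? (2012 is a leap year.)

January has 31 days (200 − 31 = 169 remain).
February has 29 days (169 − 29 = 140 remain).
March has 31 days (140 − 31 = 109 remain).
April has 30 days (109 − 30 = 79 remain).
May has 31 days (79 − 31 = 48 remain).
June has 30 days (48 − 30 = 18 remain).
18 into July → July 18.

July 18, 2012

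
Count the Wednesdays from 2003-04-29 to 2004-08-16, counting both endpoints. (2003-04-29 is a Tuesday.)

2003-04-29 is a Tuesday; the first Wednesday on or after it is 2003-04-30 (1 day later).
From 2003-04-30 to 2004-08-16: 245 + 229 = 474 days (rest of 2003, to 2004-08-16 in 2004).
474 ÷ 7 = 67 full weeks with remainder 5, so 67 more Wednesdays after the first → 68.

68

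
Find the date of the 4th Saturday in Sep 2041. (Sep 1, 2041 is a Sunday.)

Sep 28, 2041

Sep 2041 begins on a Sunday, so the first Saturday is Sep 7 (6 days later).
The 4th Saturday is 3 weeks later: 7 + 21 = 28.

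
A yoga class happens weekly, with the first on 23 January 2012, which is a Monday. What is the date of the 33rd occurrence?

3 September 2012

The 33rd occurrence is 32 intervals after the first: 32 × 7 = 224 days after 23 January 2012.
January has 31 days — 8 days to the end of January leaves 216.
February has 29 days (187 left).
March has 31 days (156 left).
April has 30 days (126 left).
May has 31 days (95 left).
June has 30 days (65 left).
July has 31 days (34 left).
August has 31 days (3 left).
3 days into September → 3 September 2012.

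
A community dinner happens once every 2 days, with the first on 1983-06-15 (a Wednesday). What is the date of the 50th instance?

The 50th occurrence is 49 intervals after the first: 49 × 2 = 98 days after 1983-06-15.
June has 30 days — 15 days to the end of June leaves 83.
July has 31 days (52 left).
August has 31 days (21 left).
21 days into September → 1983-09-21.

1983-09-21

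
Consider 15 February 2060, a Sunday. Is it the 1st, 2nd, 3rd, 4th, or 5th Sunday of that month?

Day 15 falls in week ⌈15/7⌉ of the month.
Days 1–7 hold the 1st Sunday, 8–14 the 2nd, 15–21 the 3rd, 22–28 the 4th, 29–31 the 5th.
15 is in the range for the 3rd.

3rd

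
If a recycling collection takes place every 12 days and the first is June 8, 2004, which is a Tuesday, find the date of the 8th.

August 31, 2004

The 8th occurrence is 7 intervals after the first: 7 × 12 = 84 days after June 8, 2004.
June has 30 days — 22 days to the end of June leaves 62.
July has 31 days (31 left).
31 days into August → August 31, 2004.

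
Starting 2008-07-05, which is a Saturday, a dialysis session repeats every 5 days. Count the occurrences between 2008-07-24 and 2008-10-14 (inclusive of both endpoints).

17

Occurrences land 5·i days after 2008-07-05 for i = 0, 1, 2, …
2008-07-24 is 19 days after the start; 19 ÷ 5 = 3 remainder 4; since the remainder is 4, round up to i = 4. First occurrence in the window: #5 on 2008-07-25 (4×5 = 20 days in).
2008-10-14 is 101 days after the start; 101 ÷ 5 = 20 remainder 1. Last occurrence in the window: #21 on 2008-10-13.
Occurrences #5 through #21: 17 in total.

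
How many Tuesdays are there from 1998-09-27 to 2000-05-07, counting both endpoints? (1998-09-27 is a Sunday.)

1998-09-27 is a Sunday; the first Tuesday on or after it is 1998-09-29 (2 days later).
From 1998-09-29 to 2000-05-07: 93 + 365 + 128 = 586 days (rest of 1998, 1999, to 2000-05-07 in 2000).
586 ÷ 7 = 83 full weeks with remainder 5, so 83 more Tuesdays after the first → 84.

84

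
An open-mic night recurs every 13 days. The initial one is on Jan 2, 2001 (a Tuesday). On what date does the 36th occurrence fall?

Apr 2, 2002

The 36th occurrence is 35 intervals after the first: 35 × 13 = 455 days after Jan 2, 2001.
Jan has 31 days — 29 days to the end of Jan leaves 426.
From end of Jan to end of 2001 is 334 days (92 left).
Jan has 31 days (61 left).
Feb has 28 days (33 left).
Mar has 31 days (2 left).
2 days into Apr → Apr 2, 2002.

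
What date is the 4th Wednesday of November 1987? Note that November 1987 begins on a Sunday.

25 November 1987

November 1987 begins on a Sunday, so the first Wednesday is November 4 (3 days later).
The 4th Wednesday is 3 weeks later: 4 + 21 = 25.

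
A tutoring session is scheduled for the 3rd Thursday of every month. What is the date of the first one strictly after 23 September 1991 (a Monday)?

17 October 1991

September 1991 starts on a Sunday; its first Thursday is the 5th, so the 3rd Thursday is the 19th — 19 September 1991.
That is not after 23 September 1991, so look at October 1991.
October 1991 starts on a Tuesday; its first Thursday is the 3rd, so the 3rd Thursday is the 17th — 17 October 1991.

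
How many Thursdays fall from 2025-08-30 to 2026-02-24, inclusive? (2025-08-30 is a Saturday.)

2025-08-30 is a Saturday; the first Thursday on or after it is 2025-09-04 (5 days later).
From 2025-09-04 to 2026-02-24: 26 + 31 + 30 + 31 + 31 + 24 = 173 days (rest of September, October, November, December, January, February).
173 ÷ 7 = 24 full weeks with remainder 5, so 24 more Thursdays after the first → 25.

25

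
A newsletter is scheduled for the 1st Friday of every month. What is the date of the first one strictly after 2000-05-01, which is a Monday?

May 2000 starts on a Monday, so its 1st Friday is 2000-05-05 (4 days in).
2000-05-05 is after 2000-05-01, so that is the next one.

2000-05-05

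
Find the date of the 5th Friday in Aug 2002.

Aug 30, 2002

Aug 2002 begins on a Thursday, so the first Friday is Aug 2 (1 day later).
The 5th Friday is 4 weeks later: 2 + 28 = 30.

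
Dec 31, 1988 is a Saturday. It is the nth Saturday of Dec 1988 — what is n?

Day 31 falls in week ⌈31/7⌉ of the month.
Days 1–7 hold the 1st Saturday, 8–14 the 2nd, 15–21 the 3rd, 22–28 the 4th, 29–31 the 5th.
31 is in the range for the 5th.

5th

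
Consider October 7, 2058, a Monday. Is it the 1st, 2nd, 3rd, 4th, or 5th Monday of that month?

Day 7 falls in week ⌈7/7⌉ of the month.
Days 1–7 hold the 1st Monday, 8–14 the 2nd, 15–21 the 3rd, 22–28 the 4th, 29–31 the 5th.
7 is in the range for the 1st.

1st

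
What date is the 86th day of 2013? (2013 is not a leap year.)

January has 31 days (86 − 31 = 55 remain).
February has 28 days (55 − 28 = 27 remain).
27 into March → March 27.

March 27, 2013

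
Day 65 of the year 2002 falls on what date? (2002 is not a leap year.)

Jan has 31 days (65 − 31 = 34 remain).
Feb has 28 days (34 − 28 = 6 remain).
6 into Mar → Mar 6.

Mar 6, 2002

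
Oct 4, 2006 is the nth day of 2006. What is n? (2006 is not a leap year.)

Days in months before Oct: 31 + 28 + 31 + 30 + 31 + 30 + 31 + 31 + 30 = 273.
Plus 4 days into Oct → day 277.

277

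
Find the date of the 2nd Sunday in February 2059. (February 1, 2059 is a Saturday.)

2059-02-09

February 2059 begins on a Saturday, so the first Sunday is February 2 (1 day later).
The 2nd Sunday is 1 weeks later: 2 + 7 = 9.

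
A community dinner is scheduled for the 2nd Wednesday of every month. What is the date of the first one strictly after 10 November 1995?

13 December 1995

November 1995 starts on a Wednesday; its first Wednesday is the 1st, so the 2nd Wednesday is the 8th — 8 November 1995.
That is not after 10 November 1995, so look at December 1995.
December 1995 starts on a Friday; its first Wednesday is the 6th, so the 2nd Wednesday is the 13th — 13 December 1995.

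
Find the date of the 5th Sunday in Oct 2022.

The first Sunday of Oct 2022 is Oct 2.
The 5th Sunday is 4 weeks later: 2 + 28 = 30.

Oct 30, 2022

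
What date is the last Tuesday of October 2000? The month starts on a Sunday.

31 October 2000

October 2000 begins on a Sunday, so the first Tuesday is October 3 (2 days later).
October 2000 has 31 days. Adding weeks: 3, 10, 17, 24, 31 — the last one ≤ 31 is the 31st.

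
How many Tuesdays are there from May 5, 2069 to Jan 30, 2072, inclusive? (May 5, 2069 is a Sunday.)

143

May 5, 2069 is a Sunday; the first Tuesday on or after it is May 7, 2069 (2 days later).
From May 7, 2069 to Jan 30, 2072: 238 + 365 + 365 + 30 = 998 days (rest of 2069, 2070, 2071, to Jan 30, 2072 in 2072).
998 ÷ 7 = 142 full weeks with remainder 4, so 142 more Tuesdays after the first → 143.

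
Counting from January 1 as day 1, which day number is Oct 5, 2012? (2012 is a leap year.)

279

Days in months before Oct: 31 + 29 + 31 + 30 + 31 + 30 + 31 + 31 + 30 = 274.
Plus 5 days into Oct → day 279.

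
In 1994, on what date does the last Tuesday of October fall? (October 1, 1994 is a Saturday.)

1994-10-25

October 1994 begins on a Saturday, so the first Tuesday is October 4 (3 days later).
October 1994 has 31 days. Adding weeks: 4, 11, 18, 25 — the last one ≤ 31 is the 25th.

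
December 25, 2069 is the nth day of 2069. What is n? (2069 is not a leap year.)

359

Days in months before December: 31 + 28 + 31 + 30 + 31 + 30 + 31 + 31 + 30 + 31 + 30 = 334.
Plus 25 days into December → day 359.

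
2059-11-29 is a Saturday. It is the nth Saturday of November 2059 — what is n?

5th

Day 29 falls in week ⌈29/7⌉ of the month.
Days 1–7 hold the 1st Saturday, 8–14 the 2nd, 15–21 the 3rd, 22–28 the 4th, 29–31 the 5th.
29 is in the range for the 5th.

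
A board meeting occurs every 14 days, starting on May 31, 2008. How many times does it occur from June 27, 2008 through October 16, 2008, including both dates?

Occurrences land 14·i days after May 31, 2008 for i = 0, 1, 2, …
June 27, 2008 is 27 days after the start; 27 ÷ 14 = 1 remainder 13; since the remainder is 13, round up to i = 2. First occurrence in the window: #3 on June 28, 2008 (2×14 = 28 days in).
October 16, 2008 is 138 days after the start; 138 ÷ 14 = 9 remainder 12. Last occurrence in the window: #10 on October 4, 2008.
Occurrences #3 through #10: 8 in total.

8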